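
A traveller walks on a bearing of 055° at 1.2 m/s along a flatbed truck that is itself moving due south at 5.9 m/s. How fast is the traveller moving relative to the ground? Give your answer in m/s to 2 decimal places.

5.30 m/s

Taking east as x and north as y: flatbed truck velocity = (0.000, -5.900) m/s; traveller velocity relative to flatbed truck = (0.983, 0.688) m/s.
Velocity relative to ground = (0.000, -5.900) + (0.983, 0.688) = (0.983, -5.212) m/s.
Speed = |(0.983, -5.212)| = 5.304 m/s.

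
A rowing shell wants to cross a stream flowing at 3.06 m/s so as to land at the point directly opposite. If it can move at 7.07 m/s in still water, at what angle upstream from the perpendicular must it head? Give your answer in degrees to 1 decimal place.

25.6°

To cancel the current, the upstream component of the rowing shell's velocity must equal the flow: 7.07 sin θ = 3.06.
sin θ = 3.06 / 7.07 = 0.4328.
θ = arcsin(0.4328) = 25.646°.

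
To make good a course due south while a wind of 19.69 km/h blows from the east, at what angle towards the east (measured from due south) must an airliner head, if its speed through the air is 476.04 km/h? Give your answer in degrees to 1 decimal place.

The wind pushes perpendicular to the desired track; the heading must have a component into the wind equal to 19.69 km/h: 476.04 sin θ = 19.69.
sin θ = 0.0414, so θ = 2.371°.

2.4°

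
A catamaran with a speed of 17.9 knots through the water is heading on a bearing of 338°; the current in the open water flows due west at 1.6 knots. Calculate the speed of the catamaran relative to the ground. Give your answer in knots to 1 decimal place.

Taking east as x and north as y: velocity relative to the water = (-6.705, 16.597) knots; the water relative to ground = (-1.600, 0.000) knots.
Velocity relative to ground = (-6.705, 16.597) + (-1.600, 0.000) = (-8.305, 16.597) knots.
Speed = |(-8.305, 16.597)| = 18.559 knots.

18.6 knots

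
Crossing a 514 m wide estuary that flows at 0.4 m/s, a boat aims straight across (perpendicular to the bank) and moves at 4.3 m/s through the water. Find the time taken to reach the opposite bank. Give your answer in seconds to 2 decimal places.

The component of the boat's velocity perpendicular to the bank is 4.3 m/s.
Only the cross-stream component determines the crossing time; the current contributes nothing perpendicular to the bank.
Time = 514 / 4.300 = 119.535 s.

119.53 s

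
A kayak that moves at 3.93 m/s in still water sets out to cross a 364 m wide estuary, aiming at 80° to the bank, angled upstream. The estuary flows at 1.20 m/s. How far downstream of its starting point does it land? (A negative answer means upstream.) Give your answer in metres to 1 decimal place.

Perpendicular speed = 3.870 m/s; crossing time = 364 / 3.870 = 94.050 s.
Net downstream speed = 0.518 m/s.
Drift = 0.518 × 94.050 = 48.677 m (downstream).

48.7 m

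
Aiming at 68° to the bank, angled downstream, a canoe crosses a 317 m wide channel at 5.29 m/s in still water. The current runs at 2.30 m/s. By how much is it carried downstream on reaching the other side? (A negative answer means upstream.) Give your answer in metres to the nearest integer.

277 m

Perpendicular speed = 4.905 m/s; crossing time = 317 / 4.905 = 64.631 s.
Net downstream speed = 4.282 m/s.
Drift = 4.282 × 64.631 = 276.727 m (downstream).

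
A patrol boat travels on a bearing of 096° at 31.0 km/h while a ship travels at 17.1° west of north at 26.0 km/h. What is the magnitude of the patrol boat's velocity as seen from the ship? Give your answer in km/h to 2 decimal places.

47.64 km/h

Taking east as x and north as y: patrol boat velocity = (30.830, -3.240) km/h; ship velocity = (-7.645, 24.851) km/h.
Velocity of patrol boat relative to ship = (30.830, -3.240) − (-7.645, 24.851) = (38.475, -28.091) km/h.
Magnitude = |(38.475, -28.091)| = 47.639 km/h.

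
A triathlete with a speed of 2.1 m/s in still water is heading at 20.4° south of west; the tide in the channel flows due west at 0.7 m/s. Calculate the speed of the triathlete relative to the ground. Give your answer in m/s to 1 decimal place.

Taking east as x and north as y: velocity relative to the water = (-1.968, -0.732) m/s; the water relative to ground = (-0.700, 0.000) m/s.
Velocity relative to ground = (-1.968, -0.732) + (-0.700, 0.000) = (-2.668, -0.732) m/s.
Speed = |(-2.668, -0.732)| = 2.767 m/s.

2.8 m/s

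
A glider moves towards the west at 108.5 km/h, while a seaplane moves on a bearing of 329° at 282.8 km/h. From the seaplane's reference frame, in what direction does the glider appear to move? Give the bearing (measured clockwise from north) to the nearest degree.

171°

Taking east as x and north as y: glider velocity = (-108.500, 0.000) km/h; seaplane velocity = (-145.653, 242.407) km/h.
Velocity of glider relative to seaplane = (-108.500, 0.000) − (-145.653, 242.407) = (37.153, -242.407) km/h.
Bearing = atan2(37.15, -242.41) = 171.29° clockwise from north.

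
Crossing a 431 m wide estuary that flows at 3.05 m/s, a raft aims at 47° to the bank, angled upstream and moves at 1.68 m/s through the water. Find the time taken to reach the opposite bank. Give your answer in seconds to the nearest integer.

The component of the raft's velocity perpendicular to the bank is 1.68 × sin 47° = 1.229 m/s.
Only the cross-stream component determines the crossing time; the current contributes nothing perpendicular to the bank.
Time = 431 / 1.229 = 350.785 s.

351 s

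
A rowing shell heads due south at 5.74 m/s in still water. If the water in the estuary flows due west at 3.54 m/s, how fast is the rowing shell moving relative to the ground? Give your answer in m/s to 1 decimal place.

Taking east as x and north as y: velocity relative to the water = (0.000, -5.740) m/s; the water relative to ground = (-3.540, 0.000) m/s.
Velocity relative to ground = (0.000, -5.740) + (-3.540, 0.000) = (-3.540, -5.740) m/s.
Speed = |(-3.540, -5.740)| = 6.744 m/s.

6.7 m/s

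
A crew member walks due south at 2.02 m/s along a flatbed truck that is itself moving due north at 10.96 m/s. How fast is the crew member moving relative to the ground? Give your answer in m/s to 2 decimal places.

Taking east as x and north as y: flatbed truck velocity = (0.000, 10.960) m/s; crew member velocity relative to flatbed truck = (0.000, -2.020) m/s.
Velocity relative to ground = (0.000, 10.960) + (0.000, -2.020) = (0.000, 8.940) m/s.
Speed = |(0.000, 8.940)| = 8.940 m/s.

8.94 m/s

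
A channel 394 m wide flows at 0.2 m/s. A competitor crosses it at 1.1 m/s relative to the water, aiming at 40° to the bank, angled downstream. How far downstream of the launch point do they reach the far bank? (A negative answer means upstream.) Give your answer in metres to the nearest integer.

Perpendicular speed = 0.707 m/s; crossing time = 394 / 0.707 = 557.232 s.
Net downstream speed = 1.043 m/s.
Drift = 1.043 × 557.232 = 580.997 m (downstream).

581 m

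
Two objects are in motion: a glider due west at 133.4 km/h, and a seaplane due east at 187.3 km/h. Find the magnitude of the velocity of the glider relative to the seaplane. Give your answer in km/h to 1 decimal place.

320.7 km/h

Taking east as x and north as y: glider velocity = (-133.400, 0.000) km/h; seaplane velocity = (187.300, 0.000) km/h.
Velocity of glider relative to seaplane = (-133.400, 0.000) − (187.300, 0.000) = (-320.700, 0.000) km/h.
Magnitude = |(-320.700, 0.000)| = 320.700 km/h.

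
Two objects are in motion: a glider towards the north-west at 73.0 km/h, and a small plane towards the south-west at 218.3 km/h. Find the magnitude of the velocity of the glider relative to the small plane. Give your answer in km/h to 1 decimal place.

230.2 km/h

Taking east as x and north as y: glider velocity = (-51.619, 51.619) km/h; small plane velocity = (-154.361, -154.361) km/h.
Velocity of glider relative to small plane = (-51.619, 51.619) − (-154.361, -154.361) = (102.743, 205.980) km/h.
Magnitude = |(102.743, 205.980)| = 230.182 km/h.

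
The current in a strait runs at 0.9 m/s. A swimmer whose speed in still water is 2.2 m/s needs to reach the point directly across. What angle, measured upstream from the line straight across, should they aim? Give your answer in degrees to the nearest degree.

24°

To cancel the current, the upstream component of the swimmer's velocity must equal the flow: 2.2 sin θ = 0.9.
sin θ = 0.9 / 2.2 = 0.4091.
θ = arcsin(0.4091) = 24.148°.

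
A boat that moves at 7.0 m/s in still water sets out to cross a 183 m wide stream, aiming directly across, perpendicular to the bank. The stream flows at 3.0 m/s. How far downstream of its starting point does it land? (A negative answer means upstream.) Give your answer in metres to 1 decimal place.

78.4 m

Perpendicular speed = 7.000 m/s; crossing time = 183 / 7.000 = 26.143 s.
Net downstream speed = 3.000 m/s.
Drift = 3.000 × 26.143 = 78.429 m (downstream).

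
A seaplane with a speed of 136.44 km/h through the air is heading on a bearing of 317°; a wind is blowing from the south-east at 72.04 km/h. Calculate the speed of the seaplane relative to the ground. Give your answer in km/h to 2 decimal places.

Taking east as x and north as y: velocity relative to the air = (-93.052, 99.786) km/h; the air relative to ground = (-50.940, 50.940) km/h.
Velocity relative to ground = (-93.052, 99.786) + (-50.940, 50.940) = (-143.992, 150.726) km/h.
Speed = |(-143.992, 150.726)| = 208.451 km/h.

208.45 km/h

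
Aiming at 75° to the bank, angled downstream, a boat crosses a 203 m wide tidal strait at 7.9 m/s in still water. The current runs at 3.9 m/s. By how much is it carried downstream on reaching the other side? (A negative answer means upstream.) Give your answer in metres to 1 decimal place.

158.1 m

Perpendicular speed = 7.631 m/s; crossing time = 203 / 7.631 = 26.603 s.
Net downstream speed = 5.945 m/s.
Drift = 5.945 × 26.603 = 158.144 m (downstream).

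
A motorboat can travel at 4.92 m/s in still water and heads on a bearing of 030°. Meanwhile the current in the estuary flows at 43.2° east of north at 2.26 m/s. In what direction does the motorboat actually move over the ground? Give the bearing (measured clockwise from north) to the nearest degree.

034°

Taking east as x and north as y: velocity relative to the water = (2.460, 4.261) m/s; the water relative to ground = (1.547, 1.647) m/s.
Velocity relative to ground = (2.460, 4.261) + (1.547, 1.647) = (4.007, 5.908) m/s.
Bearing = atan2(4.01, 5.91) = 34.15° clockwise from north.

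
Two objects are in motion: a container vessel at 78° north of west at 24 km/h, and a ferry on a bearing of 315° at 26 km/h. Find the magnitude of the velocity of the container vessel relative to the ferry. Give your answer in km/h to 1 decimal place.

Taking east as x and north as y: container vessel velocity = (-4.990, 23.476) km/h; ferry velocity = (-18.385, 18.385) km/h.
Velocity of container vessel relative to ferry = (-4.990, 23.476) − (-18.385, 18.385) = (13.395, 5.091) km/h.
Magnitude = |(13.395, 5.091)| = 14.330 km/h.

14.3 km/h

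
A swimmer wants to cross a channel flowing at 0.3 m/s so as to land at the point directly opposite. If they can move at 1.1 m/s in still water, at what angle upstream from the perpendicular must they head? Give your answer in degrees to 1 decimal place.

To cancel the current, the upstream component of the swimmer's velocity must equal the flow: 1.1 sin θ = 0.3.
sin θ = 0.3 / 1.1 = 0.2727.
θ = arcsin(0.2727) = 15.827°.

15.8°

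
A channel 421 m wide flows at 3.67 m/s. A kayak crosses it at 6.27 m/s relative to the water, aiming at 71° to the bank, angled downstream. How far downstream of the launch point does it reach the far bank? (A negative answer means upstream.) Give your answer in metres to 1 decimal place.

Perpendicular speed = 5.928 m/s; crossing time = 421 / 5.928 = 71.014 s.
Net downstream speed = 5.711 m/s.
Drift = 5.711 × 71.014 = 405.584 m (downstream).

405.6 m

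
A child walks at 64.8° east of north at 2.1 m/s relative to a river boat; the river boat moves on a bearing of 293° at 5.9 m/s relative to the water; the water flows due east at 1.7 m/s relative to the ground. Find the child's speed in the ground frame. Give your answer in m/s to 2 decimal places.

In east/north components (m/s): child relative to river boat = (1.900, 0.894); river boat relative to water = (-5.431, 2.305); water relative to ground = (1.700, 0.000).
Sum = (-1.831, 3.199) m/s.
Speed = |(-1.831, 3.199)| = 3.686 m/s.

3.69 m/s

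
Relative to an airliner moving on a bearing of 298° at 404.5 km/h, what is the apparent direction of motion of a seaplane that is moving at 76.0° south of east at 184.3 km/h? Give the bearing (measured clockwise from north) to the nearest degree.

133°

Taking east as x and north as y: seaplane velocity = (44.586, -178.826) km/h; airliner velocity = (-357.152, 189.901) km/h.
Velocity of seaplane relative to airliner = (44.586, -178.826) − (-357.152, 189.901) = (401.739, -368.727) km/h.
Bearing = atan2(401.74, -368.73) = 132.55° clockwise from north.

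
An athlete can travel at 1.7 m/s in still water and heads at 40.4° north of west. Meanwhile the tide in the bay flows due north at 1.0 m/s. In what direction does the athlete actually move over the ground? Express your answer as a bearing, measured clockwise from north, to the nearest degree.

328°

Taking east as x and north as y: velocity relative to the water = (-1.295, 1.102) m/s; the water relative to ground = (0.000, 1.000) m/s.
Velocity relative to ground = (-1.295, 1.102) + (0.000, 1.000) = (-1.295, 2.102) m/s.
Bearing = atan2(-1.29, 2.10) = 328.37° clockwise from north.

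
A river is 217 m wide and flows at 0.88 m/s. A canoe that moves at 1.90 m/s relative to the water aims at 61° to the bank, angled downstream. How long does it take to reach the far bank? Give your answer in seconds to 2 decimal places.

130.58 s

The component of the canoe's velocity perpendicular to the bank is 1.90 × sin 61° = 1.662 m/s.
The current is parallel to the bank, so it does not affect the crossing time.
Time = 217 / 1.662 = 130.583 s.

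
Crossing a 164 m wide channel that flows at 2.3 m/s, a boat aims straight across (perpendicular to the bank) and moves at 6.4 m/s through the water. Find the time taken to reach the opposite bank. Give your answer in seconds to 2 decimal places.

25.63 s

The component of the boat's velocity perpendicular to the bank is 6.4 m/s.
The current is parallel to the bank, so it does not affect the crossing time.
Time = 164 / 6.400 = 25.625 s.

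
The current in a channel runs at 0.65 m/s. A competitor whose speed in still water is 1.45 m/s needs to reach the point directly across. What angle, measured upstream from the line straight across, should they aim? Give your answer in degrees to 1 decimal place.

To cancel the current, the upstream component of the competitor's velocity must equal the flow: 1.45 sin θ = 0.65.
sin θ = 0.65 / 1.45 = 0.4483.
θ = arcsin(0.4483) = 26.633°.

26.6°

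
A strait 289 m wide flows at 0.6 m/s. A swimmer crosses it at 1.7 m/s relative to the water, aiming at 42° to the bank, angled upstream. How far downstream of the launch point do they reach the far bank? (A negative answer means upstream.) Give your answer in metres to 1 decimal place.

-168.5 m

Perpendicular speed = 1.138 m/s; crossing time = 289 / 1.138 = 254.061 s.
Net downstream speed = -0.663 m/s.
Drift = -0.663 × 254.061 = -168.530 m (upstream).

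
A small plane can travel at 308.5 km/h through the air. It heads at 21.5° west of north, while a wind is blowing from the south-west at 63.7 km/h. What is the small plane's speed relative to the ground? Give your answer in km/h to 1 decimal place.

339.0 km/h

Taking east as x and north as y: velocity relative to the air = (-113.066, 287.034) km/h; the air relative to ground = (45.043, 45.043) km/h.
Velocity relative to ground = (-113.066, 287.034) + (45.043, 45.043) = (-68.023, 332.077) km/h.
Speed = |(-68.023, 332.077)| = 338.972 km/h.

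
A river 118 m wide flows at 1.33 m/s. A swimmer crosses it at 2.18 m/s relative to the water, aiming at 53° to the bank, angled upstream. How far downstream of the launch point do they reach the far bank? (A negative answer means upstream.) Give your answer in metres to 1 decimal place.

Perpendicular speed = 1.741 m/s; crossing time = 118 / 1.741 = 67.776 s.
Net downstream speed = 0.018 m/s.
Drift = 0.018 × 67.776 = 1.223 m (downstream).

1.2 m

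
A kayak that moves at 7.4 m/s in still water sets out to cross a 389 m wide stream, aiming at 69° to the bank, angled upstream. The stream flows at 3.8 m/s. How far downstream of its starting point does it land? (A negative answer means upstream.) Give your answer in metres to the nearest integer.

Perpendicular speed = 6.908 m/s; crossing time = 389 / 6.908 = 56.307 s.
Net downstream speed = 1.148 m/s.
Drift = 1.148 × 56.307 = 64.645 m (downstream).

65 m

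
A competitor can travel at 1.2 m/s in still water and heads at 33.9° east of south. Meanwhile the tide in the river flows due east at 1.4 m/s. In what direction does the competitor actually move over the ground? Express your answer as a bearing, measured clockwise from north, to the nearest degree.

116°

Taking east as x and north as y: velocity relative to the water = (0.669, -0.996) m/s; the water relative to ground = (1.400, 0.000) m/s.
Velocity relative to ground = (0.669, -0.996) + (1.400, 0.000) = (2.069, -0.996) m/s.
Bearing = atan2(2.07, -1.00) = 115.70° clockwise from north.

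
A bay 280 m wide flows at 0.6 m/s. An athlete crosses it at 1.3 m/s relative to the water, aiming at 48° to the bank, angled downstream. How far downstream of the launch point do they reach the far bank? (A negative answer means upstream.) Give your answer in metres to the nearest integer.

426 m

Perpendicular speed = 0.966 m/s; crossing time = 280 / 0.966 = 289.829 s.
Net downstream speed = 1.470 m/s.
Drift = 1.470 × 289.829 = 426.010 m (downstream).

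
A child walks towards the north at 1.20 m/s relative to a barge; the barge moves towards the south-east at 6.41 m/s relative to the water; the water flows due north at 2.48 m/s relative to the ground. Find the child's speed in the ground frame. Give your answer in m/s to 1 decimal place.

4.6 m/s

In east/north components (m/s): child relative to barge = (0.000, 1.200); barge relative to water = (4.533, -4.533); water relative to ground = (0.000, 2.480).
Sum = (4.533, -0.853) m/s.
Speed = |(4.533, -0.853)| = 4.612 m/s.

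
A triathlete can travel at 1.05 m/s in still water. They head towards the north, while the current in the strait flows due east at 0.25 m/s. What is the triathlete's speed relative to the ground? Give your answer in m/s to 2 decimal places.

Taking east as x and north as y: velocity relative to the water = (0.000, 1.050) m/s; the water relative to ground = (0.250, 0.000) m/s.
Velocity relative to ground = (0.000, 1.050) + (0.250, 0.000) = (0.250, 1.050) m/s.
Speed = |(0.250, 1.050)| = 1.079 m/s.

1.08 m/s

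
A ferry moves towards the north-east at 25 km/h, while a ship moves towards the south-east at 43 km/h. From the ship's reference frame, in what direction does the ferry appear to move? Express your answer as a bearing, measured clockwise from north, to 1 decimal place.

345.2°

Taking east as x and north as y: ferry velocity = (17.678, 17.678) km/h; ship velocity = (30.406, -30.406) km/h.
Velocity of ferry relative to ship = (17.678, 17.678) − (30.406, -30.406) = (-12.728, 48.083) km/h.
Bearing = atan2(-12.73, 48.08) = 345.17° clockwise from north.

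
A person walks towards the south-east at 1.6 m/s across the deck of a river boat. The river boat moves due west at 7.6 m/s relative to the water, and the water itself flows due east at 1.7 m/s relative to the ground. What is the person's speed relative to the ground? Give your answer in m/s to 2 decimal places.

4.90 m/s

In east/north components (m/s): person relative to river boat = (1.131, -1.131); river boat relative to water = (-7.600, 0.000); water relative to ground = (1.700, 0.000).
Sum = (-4.769, -1.131) m/s.
Speed = |(-4.769, -1.131)| = 4.901 m/s.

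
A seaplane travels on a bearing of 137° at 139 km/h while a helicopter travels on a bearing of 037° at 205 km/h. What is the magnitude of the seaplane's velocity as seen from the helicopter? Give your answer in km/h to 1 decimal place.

Taking east as x and north as y: seaplane velocity = (94.798, -101.658) km/h; helicopter velocity = (123.372, 163.720) km/h.
Velocity of seaplane relative to helicopter = (94.798, -101.658) − (123.372, 163.720) = (-28.574, -265.378) km/h.
Magnitude = |(-28.574, -265.378)| = 266.912 km/h.

266.9 km/h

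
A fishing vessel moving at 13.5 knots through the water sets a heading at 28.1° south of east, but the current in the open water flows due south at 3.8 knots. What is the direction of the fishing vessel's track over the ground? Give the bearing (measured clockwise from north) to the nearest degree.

Taking east as x and north as y: velocity relative to the water = (11.909, -6.359) knots; the water relative to ground = (0.000, -3.800) knots.
Velocity relative to ground = (11.909, -6.359) + (0.000, -3.800) = (11.909, -10.159) knots.
Bearing = atan2(11.91, -10.16) = 130.47° clockwise from north.

130°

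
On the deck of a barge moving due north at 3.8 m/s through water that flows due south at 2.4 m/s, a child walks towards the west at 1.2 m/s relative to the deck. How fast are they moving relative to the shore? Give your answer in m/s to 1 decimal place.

1.8 m/s

In east/north components (m/s): child relative to barge = (-1.200, 0.000); barge relative to water = (0.000, 3.800); water relative to ground = (0.000, -2.400).
Sum = (-1.200, 1.400) m/s.
Speed = |(-1.200, 1.400)| = 1.844 m/s.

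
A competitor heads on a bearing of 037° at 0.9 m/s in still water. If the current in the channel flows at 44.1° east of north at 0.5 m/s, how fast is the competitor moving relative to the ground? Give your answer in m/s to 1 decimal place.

1.4 m/s

Taking east as x and north as y: velocity relative to the water = (0.542, 0.719) m/s; the water relative to ground = (0.348, 0.359) m/s.
Velocity relative to ground = (0.542, 0.719) + (0.348, 0.359) = (0.890, 1.078) m/s.
Speed = |(0.890, 1.078)| = 1.398 m/s.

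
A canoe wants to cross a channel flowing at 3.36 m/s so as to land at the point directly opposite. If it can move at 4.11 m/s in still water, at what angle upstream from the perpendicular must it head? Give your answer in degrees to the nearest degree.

To cancel the current, the upstream component of the canoe's velocity must equal the flow: 4.11 sin θ = 3.36.
sin θ = 3.36 / 4.11 = 0.8175.
θ = arcsin(0.8175) = 54.837°.

55°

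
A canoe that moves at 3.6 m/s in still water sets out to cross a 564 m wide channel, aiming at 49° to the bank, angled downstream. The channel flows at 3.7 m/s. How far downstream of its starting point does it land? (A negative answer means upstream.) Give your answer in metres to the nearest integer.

Perpendicular speed = 2.717 m/s; crossing time = 564 / 2.717 = 207.585 s.
Net downstream speed = 6.062 m/s.
Drift = 6.062 × 207.585 = 1258.344 m (downstream).

1258 m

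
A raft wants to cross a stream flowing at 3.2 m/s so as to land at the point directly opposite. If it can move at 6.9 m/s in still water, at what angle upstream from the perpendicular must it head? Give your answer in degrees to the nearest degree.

28°

To cancel the current, the upstream component of the raft's velocity must equal the flow: 6.9 sin θ = 3.2.
sin θ = 3.2 / 6.9 = 0.4638.
θ = arcsin(0.4638) = 27.631°.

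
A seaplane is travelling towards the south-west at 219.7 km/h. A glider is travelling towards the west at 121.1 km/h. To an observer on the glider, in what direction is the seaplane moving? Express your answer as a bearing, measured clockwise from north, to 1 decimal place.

192.4°

Taking east as x and north as y: seaplane velocity = (-155.351, -155.351) km/h; glider velocity = (-121.100, 0.000) km/h.
Velocity of seaplane relative to glider = (-155.351, -155.351) − (-121.100, 0.000) = (-34.251, -155.351) km/h.
Bearing = atan2(-34.25, -155.35) = 192.43° clockwise from north.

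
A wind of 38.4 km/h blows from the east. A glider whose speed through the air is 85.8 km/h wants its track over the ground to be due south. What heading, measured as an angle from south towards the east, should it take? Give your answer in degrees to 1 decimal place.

26.6°

The wind pushes perpendicular to the desired track; the heading must have a component into the wind equal to 38.4 km/h: 85.8 sin θ = 38.4.
sin θ = 0.4476, so θ = 26.587°.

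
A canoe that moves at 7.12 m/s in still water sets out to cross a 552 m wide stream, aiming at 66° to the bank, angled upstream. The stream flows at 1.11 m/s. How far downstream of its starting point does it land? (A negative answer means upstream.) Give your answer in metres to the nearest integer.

Perpendicular speed = 6.504 m/s; crossing time = 552 / 6.504 = 84.865 s.
Net downstream speed = -1.786 m/s.
Drift = -1.786 × 84.865 = -151.566 m (upstream).

-152 m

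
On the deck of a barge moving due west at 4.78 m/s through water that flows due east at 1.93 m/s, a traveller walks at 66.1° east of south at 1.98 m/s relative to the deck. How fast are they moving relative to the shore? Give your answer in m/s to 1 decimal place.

1.3 m/s

In east/north components (m/s): traveller relative to barge = (1.810, -0.802); barge relative to water = (-4.780, 0.000); water relative to ground = (1.930, 0.000).
Sum = (-1.040, -0.802) m/s.
Speed = |(-1.040, -0.802)| = 1.313 m/s.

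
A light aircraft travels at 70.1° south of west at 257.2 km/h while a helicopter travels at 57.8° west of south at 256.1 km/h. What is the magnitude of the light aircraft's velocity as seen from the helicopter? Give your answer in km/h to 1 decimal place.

Taking east as x and north as y: light aircraft velocity = (-87.546, -241.842) km/h; helicopter velocity = (-216.710, -136.470) km/h.
Velocity of light aircraft relative to helicopter = (-87.546, -241.842) − (-216.710, -136.470) = (129.164, -105.372) km/h.
Magnitude = |(129.164, -105.372)| = 166.694 km/h.

166.7 km/h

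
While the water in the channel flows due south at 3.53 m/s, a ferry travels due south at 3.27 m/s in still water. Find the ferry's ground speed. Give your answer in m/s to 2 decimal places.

6.80 m/s

Taking east as x and north as y: velocity relative to the water = (0.000, -3.270) m/s; the water relative to ground = (0.000, -3.530) m/s.
Velocity relative to ground = (0.000, -3.270) + (0.000, -3.530) = (0.000, -6.800) m/s.
Speed = |(0.000, -6.800)| = 6.800 m/s.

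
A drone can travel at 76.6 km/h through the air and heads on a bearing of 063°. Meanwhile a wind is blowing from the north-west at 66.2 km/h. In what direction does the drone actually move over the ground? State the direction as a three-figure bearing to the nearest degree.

096°

Taking east as x and north as y: velocity relative to the air = (68.251, 34.776) km/h; the air relative to ground = (46.810, -46.810) km/h.
Velocity relative to ground = (68.251, 34.776) + (46.810, -46.810) = (115.062, -12.035) km/h.
Bearing = atan2(115.06, -12.03) = 95.97° clockwise from north.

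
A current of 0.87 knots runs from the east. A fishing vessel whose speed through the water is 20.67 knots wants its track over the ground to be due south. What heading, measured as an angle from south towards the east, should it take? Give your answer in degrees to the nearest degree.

The current pushes perpendicular to the desired track; the heading must have a component into the current equal to 0.87 knots: 20.67 sin θ = 0.87.
sin θ = 0.0421, so θ = 2.412°.

2°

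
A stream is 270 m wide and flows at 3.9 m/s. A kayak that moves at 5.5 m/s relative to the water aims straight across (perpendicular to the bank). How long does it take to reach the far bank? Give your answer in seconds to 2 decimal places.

The component of the kayak's velocity perpendicular to the bank is 5.5 m/s.
The flow acts along the bank and has no component across it.
Time = 270 / 5.500 = 49.091 s.

49.09 s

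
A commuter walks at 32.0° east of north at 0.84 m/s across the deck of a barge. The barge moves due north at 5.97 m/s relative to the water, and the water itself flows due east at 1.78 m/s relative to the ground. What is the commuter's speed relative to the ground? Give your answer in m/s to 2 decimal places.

7.04 m/s

In east/north components (m/s): commuter relative to barge = (0.445, 0.712); barge relative to water = (0.000, 5.970); water relative to ground = (1.780, 0.000).
Sum = (2.225, 6.682) m/s.
Speed = |(2.225, 6.682)| = 7.043 m/s.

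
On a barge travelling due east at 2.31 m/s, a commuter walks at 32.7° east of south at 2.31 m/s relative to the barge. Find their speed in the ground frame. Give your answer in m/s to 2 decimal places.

Taking east as x and north as y: barge velocity = (2.310, 0.000) m/s; commuter velocity relative to barge = (1.248, -1.944) m/s.
Velocity relative to ground = (2.310, 0.000) + (1.248, -1.944) = (3.558, -1.944) m/s.
Speed = |(3.558, -1.944)| = 4.054 m/s.

4.05 m/s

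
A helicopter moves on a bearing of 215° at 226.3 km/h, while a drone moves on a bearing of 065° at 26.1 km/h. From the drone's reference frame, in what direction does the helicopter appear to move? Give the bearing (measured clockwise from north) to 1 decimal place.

218.0°

Taking east as x and north as y: helicopter velocity = (-129.800, -185.374) km/h; drone velocity = (23.655, 11.030) km/h.
Velocity of helicopter relative to drone = (-129.800, -185.374) − (23.655, 11.030) = (-153.455, -196.404) km/h.
Bearing = atan2(-153.45, -196.40) = 218.00° clockwise from north.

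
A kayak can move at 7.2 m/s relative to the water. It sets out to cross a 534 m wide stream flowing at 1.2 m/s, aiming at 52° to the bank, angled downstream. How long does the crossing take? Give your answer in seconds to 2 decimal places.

94.12 s

The component of the kayak's velocity perpendicular to the bank is 7.2 × sin 52° = 5.674 m/s.
The flow acts along the bank and has no component across it.
Time = 534 / 5.674 = 94.119 s.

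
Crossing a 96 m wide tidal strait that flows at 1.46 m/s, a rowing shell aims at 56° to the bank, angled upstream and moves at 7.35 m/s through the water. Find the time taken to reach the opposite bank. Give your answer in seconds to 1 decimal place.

15.8 s

The component of the rowing shell's velocity perpendicular to the bank is 7.35 × sin 56° = 6.093 m/s.
Only the cross-stream component determines the crossing time; the current contributes nothing perpendicular to the bank.
Time = 96 / 6.093 = 15.755 s.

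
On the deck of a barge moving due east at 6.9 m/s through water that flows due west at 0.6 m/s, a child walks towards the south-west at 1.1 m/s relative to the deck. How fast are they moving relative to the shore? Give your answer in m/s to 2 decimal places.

In east/north components (m/s): child relative to barge = (-0.778, -0.778); barge relative to water = (6.900, 0.000); water relative to ground = (-0.600, 0.000).
Sum = (5.522, -0.778) m/s.
Speed = |(5.522, -0.778)| = 5.577 m/s.

5.58 m/s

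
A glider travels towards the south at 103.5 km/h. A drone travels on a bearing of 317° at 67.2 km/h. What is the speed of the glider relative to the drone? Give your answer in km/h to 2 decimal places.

159.38 km/h

Taking east as x and north as y: glider velocity = (0.000, -103.500) km/h; drone velocity = (-45.830, 49.147) km/h.
Velocity of glider relative to drone = (0.000, -103.500) − (-45.830, 49.147) = (45.830, -152.647) km/h.
Magnitude = |(45.830, -152.647)| = 159.379 km/h.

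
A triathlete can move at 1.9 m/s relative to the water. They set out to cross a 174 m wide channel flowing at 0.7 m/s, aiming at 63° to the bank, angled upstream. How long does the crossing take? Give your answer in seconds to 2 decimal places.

The component of the triathlete's velocity perpendicular to the bank is 1.9 × sin 63° = 1.693 m/s.
The flow acts along the bank and has no component across it.
Time = 174 / 1.693 = 102.781 s.

102.78 s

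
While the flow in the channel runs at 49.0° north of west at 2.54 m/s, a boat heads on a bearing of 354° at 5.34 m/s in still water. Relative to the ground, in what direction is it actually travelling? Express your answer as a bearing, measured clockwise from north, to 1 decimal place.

Taking east as x and north as y: velocity relative to the water = (-0.558, 5.311) m/s; the water relative to ground = (-1.666, 1.917) m/s.
Velocity relative to ground = (-0.558, 5.311) + (-1.666, 1.917) = (-2.225, 7.228) m/s.
Bearing = atan2(-2.22, 7.23) = 342.89° clockwise from north.

342.9°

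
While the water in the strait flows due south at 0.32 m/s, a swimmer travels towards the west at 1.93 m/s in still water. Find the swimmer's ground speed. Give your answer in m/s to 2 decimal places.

1.96 m/s

Taking east as x and north as y: velocity relative to the water = (-1.930, 0.000) m/s; the water relative to ground = (0.000, -0.320) m/s.
Velocity relative to ground = (-1.930, 0.000) + (0.000, -0.320) = (-1.930, -0.320) m/s.
Speed = |(-1.930, -0.320)| = 1.956 m/s.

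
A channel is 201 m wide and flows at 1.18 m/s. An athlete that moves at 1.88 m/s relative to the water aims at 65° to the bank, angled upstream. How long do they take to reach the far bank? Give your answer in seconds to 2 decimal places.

117.97 s

The component of the athlete's velocity perpendicular to the bank is 1.88 × sin 65° = 1.704 m/s.
The flow acts along the bank and has no component across it.
Time = 201 / 1.704 = 117.968 s.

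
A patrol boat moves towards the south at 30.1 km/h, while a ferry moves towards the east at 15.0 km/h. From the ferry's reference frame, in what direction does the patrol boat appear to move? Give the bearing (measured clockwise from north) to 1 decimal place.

Taking east as x and north as y: patrol boat velocity = (0.000, -30.100) km/h; ferry velocity = (15.000, 0.000) km/h.
Velocity of patrol boat relative to ferry = (0.000, -30.100) − (15.000, 0.000) = (-15.000, -30.100) km/h.
Bearing = atan2(-15.00, -30.10) = 206.49° clockwise from north.

206.5°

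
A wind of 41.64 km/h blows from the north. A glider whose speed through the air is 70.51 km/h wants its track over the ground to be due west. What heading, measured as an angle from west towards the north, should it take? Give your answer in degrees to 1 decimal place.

36.2°

The wind pushes perpendicular to the desired track; the heading must have a component into the wind equal to 41.64 km/h: 70.51 sin θ = 41.64.
sin θ = 0.5906, so θ = 36.196°.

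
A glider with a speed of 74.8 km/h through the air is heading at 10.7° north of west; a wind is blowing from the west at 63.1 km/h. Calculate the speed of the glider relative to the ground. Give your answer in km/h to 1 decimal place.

17.3 km/h

Taking east as x and north as y: velocity relative to the air = (-73.499, 13.888) km/h; the air relative to ground = (63.100, 0.000) km/h.
Velocity relative to ground = (-73.499, 13.888) + (63.100, 0.000) = (-10.399, 13.888) km/h.
Speed = |(-10.399, 13.888)| = 17.350 km/h.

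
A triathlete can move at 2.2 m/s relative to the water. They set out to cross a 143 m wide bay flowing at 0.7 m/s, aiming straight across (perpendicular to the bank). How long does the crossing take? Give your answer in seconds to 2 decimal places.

65.00 s

The component of the triathlete's velocity perpendicular to the bank is 2.2 m/s.
The flow acts along the bank and has no component across it.
Time = 143 / 2.200 = 65.000 s.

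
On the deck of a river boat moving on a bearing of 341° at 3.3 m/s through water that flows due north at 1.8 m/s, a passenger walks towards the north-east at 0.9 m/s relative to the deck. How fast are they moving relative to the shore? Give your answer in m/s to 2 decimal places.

In east/north components (m/s): passenger relative to river boat = (0.636, 0.636); river boat relative to water = (-1.074, 3.120); water relative to ground = (0.000, 1.800).
Sum = (-0.438, 5.557) m/s.
Speed = |(-0.438, 5.557)| = 5.574 m/s.

5.57 m/s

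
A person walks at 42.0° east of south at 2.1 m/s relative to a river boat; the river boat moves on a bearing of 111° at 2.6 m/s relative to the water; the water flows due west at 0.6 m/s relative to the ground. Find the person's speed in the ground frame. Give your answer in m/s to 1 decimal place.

In east/north components (m/s): person relative to river boat = (1.405, -1.561); river boat relative to water = (2.427, -0.932); water relative to ground = (-0.600, 0.000).
Sum = (3.232, -2.492) m/s.
Speed = |(3.232, -2.492)| = 4.082 m/s.

4.1 m/s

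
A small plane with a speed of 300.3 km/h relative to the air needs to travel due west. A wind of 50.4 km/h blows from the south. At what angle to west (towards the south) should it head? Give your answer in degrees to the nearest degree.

10°

The wind pushes perpendicular to the desired track; the heading must have a component into the wind equal to 50.4 km/h: 300.3 sin θ = 50.4.
sin θ = 0.1678, so θ = 9.662°.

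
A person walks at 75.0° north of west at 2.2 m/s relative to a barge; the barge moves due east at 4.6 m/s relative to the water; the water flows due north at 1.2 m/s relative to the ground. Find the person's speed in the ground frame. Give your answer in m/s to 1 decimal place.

In east/north components (m/s): person relative to barge = (-0.569, 2.125); barge relative to water = (4.600, 0.000); water relative to ground = (0.000, 1.200).
Sum = (4.031, 3.325) m/s.
Speed = |(4.031, 3.325)| = 5.225 m/s.

5.2 m/s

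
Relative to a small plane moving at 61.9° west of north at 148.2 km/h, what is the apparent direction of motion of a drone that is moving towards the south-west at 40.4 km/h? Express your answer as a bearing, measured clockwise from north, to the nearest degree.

134°

Taking east as x and north as y: drone velocity = (-28.567, -28.567) km/h; small plane velocity = (-130.731, 69.804) km/h.
Velocity of drone relative to small plane = (-28.567, -28.567) − (-130.731, 69.804) = (102.164, -98.371) km/h.
Bearing = atan2(102.16, -98.37) = 133.92° clockwise from north.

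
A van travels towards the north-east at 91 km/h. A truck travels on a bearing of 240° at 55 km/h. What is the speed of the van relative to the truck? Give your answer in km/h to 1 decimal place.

144.8 km/h

Taking east as x and north as y: van velocity = (64.347, 64.347) km/h; truck velocity = (-47.631, -27.500) km/h.
Velocity of van relative to truck = (64.347, 64.347) − (-47.631, -27.500) = (111.978, 91.847) km/h.
Magnitude = |(111.978, 91.847)| = 144.827 km/h.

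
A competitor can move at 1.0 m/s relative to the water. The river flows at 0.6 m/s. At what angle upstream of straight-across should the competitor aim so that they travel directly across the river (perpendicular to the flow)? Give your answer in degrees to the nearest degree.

37°

To cancel the current, the upstream component of the competitor's velocity must equal the flow: 1.0 sin θ = 0.6.
sin θ = 0.6 / 1.0 = 0.6000.
θ = arcsin(0.6000) = 36.870°.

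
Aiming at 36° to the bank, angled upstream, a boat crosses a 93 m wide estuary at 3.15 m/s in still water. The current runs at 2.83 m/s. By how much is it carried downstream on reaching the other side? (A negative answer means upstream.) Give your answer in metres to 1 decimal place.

14.1 m

Perpendicular speed = 1.852 m/s; crossing time = 93 / 1.852 = 50.229 s.
Net downstream speed = 0.282 m/s.
Drift = 0.282 × 50.229 = 14.144 m (downstream).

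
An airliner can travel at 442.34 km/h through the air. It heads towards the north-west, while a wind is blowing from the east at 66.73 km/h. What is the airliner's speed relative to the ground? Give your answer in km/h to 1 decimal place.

Taking east as x and north as y: velocity relative to the air = (-312.782, 312.782) km/h; the air relative to ground = (-66.730, 0.000) km/h.
Velocity relative to ground = (-312.782, 312.782) + (-66.730, 0.000) = (-379.512, 312.782) km/h.
Speed = |(-379.512, 312.782)| = 491.794 km/h.

491.8 km/h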